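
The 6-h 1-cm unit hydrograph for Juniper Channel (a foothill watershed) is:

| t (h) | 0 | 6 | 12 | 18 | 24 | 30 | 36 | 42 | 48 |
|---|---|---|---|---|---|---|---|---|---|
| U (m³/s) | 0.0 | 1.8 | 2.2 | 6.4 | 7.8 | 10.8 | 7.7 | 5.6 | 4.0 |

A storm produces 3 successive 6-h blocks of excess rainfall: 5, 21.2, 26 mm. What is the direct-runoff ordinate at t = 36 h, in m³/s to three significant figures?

Q ≈ 47.0 m³/s

By discrete convolution, Q_j = Σ (P_i / 10 mm) · U_{j−i}.
At t = 36 h (j=6): Q = (5/10)·7.7 + (21.2/10)·10.8 + (26/10)·7.8 = 47.0 m³/s.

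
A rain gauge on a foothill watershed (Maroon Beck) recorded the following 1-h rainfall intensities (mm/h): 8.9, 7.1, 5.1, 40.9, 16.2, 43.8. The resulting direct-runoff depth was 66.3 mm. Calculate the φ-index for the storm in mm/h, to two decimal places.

φ ≈ 11.53 mm/h

Only the 3 blocks with intensity above φ contribute runoff: 40.9, 16.2, 43.8 mm/h.
Σ(I−φ)·Δt = d  ⇒  (40.9+16.2+43.8 − 3φ)·1 = 66.3
φ = (100.9 − 66.3/1) / 3 = 11.53 mm/h.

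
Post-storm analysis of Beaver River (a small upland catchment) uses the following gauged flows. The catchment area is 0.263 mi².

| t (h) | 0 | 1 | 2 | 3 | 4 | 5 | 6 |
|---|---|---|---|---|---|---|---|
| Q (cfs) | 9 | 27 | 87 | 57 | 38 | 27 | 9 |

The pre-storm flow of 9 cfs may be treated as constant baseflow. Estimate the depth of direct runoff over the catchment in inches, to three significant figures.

Direct runoff: 0.0, 18.0, 78.0, 48.0, 29.0, 18.0, 0.0 cfs; ΣQ_DR = 191.0 cfs.
V = ΣQ_DR · Δt = 191.0 × 3600 s = 6.876 × 10^5 ft³.
Over A = 0.263 mi², depth = V / A = 1.13 in.

d ≈ 1.13 in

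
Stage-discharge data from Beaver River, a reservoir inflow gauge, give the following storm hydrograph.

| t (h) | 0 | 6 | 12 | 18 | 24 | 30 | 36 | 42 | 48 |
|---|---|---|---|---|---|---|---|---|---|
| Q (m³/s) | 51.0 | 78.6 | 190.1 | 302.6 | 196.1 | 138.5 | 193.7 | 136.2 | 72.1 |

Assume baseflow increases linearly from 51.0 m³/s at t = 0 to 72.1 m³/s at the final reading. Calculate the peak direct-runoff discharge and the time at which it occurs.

Q_p = 243.69 m³/s at t = 18 h

Subtracting baseflow gives direct-runoff ordinates: 0.00, 24.96, 133.82, 243.69, 134.55, 74.31, 126.88, 66.74, 0.00 m³/s.
The maximum is 243.69 m³/s, occurring at the reading for t = 18 h.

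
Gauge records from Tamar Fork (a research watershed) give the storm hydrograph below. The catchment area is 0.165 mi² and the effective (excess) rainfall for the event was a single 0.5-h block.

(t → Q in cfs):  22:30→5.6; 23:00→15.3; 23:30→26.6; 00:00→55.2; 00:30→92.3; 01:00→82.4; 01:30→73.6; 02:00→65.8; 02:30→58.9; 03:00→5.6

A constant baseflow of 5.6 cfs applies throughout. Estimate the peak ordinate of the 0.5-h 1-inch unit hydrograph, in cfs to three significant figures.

U_p ≈ 43.4 cfs

Direct runoff: 0.0, 9.7, 21.0, 49.6, 86.7, 76.8, 68.0, 60.2, 53.3, 0.0 cfs; ΣQ_DR = 425.3 cfs, peak = 86.7 cfs.
Runoff depth d = ΣQ_DR·Δt / A = 425.3 × 1800 / (0.165 mi²) = 1.997 in.
The 1-inch UH is the DRH scaled by (1 in)/d, so U_p = 86.7 × 1/1.997 = 43.4 cfs.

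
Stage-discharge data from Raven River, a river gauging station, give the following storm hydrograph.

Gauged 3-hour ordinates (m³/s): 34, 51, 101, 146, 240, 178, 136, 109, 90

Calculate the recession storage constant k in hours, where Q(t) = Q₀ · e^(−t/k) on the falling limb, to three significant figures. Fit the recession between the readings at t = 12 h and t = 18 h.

k ≈ 10.6 h

On the falling limb, Q drops from 240 to 136 m³/s between t = 12 h and t = 18 h (Δt = 6 h).
k = −Δt / ln(Q₂/Q₁) = −6 / ln(136/240) = 10.6 h.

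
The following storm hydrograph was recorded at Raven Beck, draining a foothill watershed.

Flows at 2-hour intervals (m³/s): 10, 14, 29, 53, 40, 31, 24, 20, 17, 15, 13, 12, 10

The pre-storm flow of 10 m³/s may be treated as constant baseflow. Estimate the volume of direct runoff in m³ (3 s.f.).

Direct-runoff ordinates (Q − Q_b): 0.0, 4.0, 19.0, 43.0, 30.0, 21.0, 14.0, 10.0, 7.0, 5.0, 3.0, 2.0, 0.0 m³/s.
ΣQ_DR = 158.0 m³/s.
With Δt = 2 h = 7200 s, V = ΣQ_DR · Δt = 158.0 × 7200 = 1.14 × 10^6 m³.

V ≈ 1.14 × 10^6 m³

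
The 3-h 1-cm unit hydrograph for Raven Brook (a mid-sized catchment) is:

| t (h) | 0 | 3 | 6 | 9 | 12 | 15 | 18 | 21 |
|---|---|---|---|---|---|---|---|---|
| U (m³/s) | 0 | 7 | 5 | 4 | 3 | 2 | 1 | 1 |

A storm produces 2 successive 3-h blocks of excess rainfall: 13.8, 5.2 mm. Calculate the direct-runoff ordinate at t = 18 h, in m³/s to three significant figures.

By discrete convolution, Q_j = Σ (P_i / 10 mm) · U_{j−i}.
At t = 18 h (j=6): Q = (13.8/10)·1 + (5.2/10)·2 = 2.42 m³/s.

Q ≈ 2.42 m³/s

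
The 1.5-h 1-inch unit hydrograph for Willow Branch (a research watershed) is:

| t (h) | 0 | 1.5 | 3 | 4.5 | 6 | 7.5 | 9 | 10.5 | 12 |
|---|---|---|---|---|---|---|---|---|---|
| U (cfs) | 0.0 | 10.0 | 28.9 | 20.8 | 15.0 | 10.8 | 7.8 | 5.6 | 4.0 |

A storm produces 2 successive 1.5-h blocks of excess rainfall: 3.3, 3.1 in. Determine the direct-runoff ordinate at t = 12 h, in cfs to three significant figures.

Q ≈ 30.6 cfs

By discrete convolution, Q_j = Σ (P_i / 1 in) · U_{j−i}.
At t = 12 h (j=8): Q = (3.3/1)·4.0 + (3.1/1)·5.6 = 30.6 cfs.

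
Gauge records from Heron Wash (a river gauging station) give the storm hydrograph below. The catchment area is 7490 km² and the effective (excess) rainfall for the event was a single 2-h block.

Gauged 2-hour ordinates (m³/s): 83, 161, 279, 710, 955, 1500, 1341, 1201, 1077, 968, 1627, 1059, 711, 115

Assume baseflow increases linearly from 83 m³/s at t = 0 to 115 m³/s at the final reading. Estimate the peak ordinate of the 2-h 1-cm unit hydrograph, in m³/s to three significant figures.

U_p ≈ 1520 m³/s

Direct runoff: 0.00, 75.54, 191.08, 619.62, 862.15, 1404.69, 1243.23, 1100.77, 974.31, 862.85, 1519.38, 948.92, 598.46, 0.00 m³/s; ΣQ_DR = 10400 m³/s, peak = 1519.38 m³/s.
Runoff depth d = ΣQ_DR·Δt / A = 10400 × 7200 / (7490 km²) = 9.998 mm.
The 1-cm UH is the DRH scaled by (10 mm)/d, so U_p = 1519.38 × 10/9.998 = 1520 m³/s.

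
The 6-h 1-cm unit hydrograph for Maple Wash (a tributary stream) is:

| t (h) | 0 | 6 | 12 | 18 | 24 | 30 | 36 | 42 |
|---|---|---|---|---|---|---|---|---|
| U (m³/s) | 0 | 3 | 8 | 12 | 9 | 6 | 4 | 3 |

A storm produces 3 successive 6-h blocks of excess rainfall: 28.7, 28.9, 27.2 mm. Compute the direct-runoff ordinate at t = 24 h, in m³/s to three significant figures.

Q ≈ 82.3 m³/s

By discrete convolution, Q_j = Σ (P_i / 10 mm) · U_{j−i}.
At t = 24 h (j=4): Q = (28.7/10)·9 + (28.9/10)·12 + (27.2/10)·8 = 82.3 m³/s.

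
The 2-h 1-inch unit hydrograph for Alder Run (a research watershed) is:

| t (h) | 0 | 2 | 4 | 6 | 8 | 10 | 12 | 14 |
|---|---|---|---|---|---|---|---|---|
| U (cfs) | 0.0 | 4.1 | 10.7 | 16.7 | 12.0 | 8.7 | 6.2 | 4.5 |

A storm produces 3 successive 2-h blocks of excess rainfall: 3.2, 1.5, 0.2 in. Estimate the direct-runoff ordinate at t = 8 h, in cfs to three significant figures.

Q ≈ 65.6 cfs

By discrete convolution, Q_j = Σ (P_i / 1 in) · U_{j−i}.
At t = 8 h (j=4): Q = (3.2/1)·12.0 + (1.5/1)·16.7 + (0.2/1)·10.7 = 65.6 cfs.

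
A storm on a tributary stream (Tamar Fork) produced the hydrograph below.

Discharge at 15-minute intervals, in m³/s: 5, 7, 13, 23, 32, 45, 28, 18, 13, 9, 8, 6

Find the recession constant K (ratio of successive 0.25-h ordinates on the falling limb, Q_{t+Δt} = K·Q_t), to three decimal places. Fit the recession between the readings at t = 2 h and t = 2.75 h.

K ≈ 0.773

Using the recession-limb readings at t = 2 h and t = 2.75 h: Q falls from 13 to 6 m³/s over 3 intervals.
K = (Q₂/Q₁)^(1/3) = (6/13)^(1/3) = 0.773.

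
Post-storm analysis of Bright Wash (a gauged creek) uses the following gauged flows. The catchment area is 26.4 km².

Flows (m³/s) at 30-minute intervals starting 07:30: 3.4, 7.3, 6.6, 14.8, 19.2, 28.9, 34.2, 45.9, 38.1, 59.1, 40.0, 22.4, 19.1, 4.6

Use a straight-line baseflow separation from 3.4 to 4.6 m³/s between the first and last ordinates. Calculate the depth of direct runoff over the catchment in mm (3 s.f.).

d ≈ 19.6 mm

Direct runoff: 0.00, 3.81, 3.02, 11.12, 15.43, 25.04, 30.25, 41.85, 33.96, 54.87, 35.68, 17.98, 14.59, 0.00 m³/s; ΣQ_DR = 287.6 m³/s.
V = ΣQ_DR · Δt = 287.6 × 1800 s = 5.177 × 10^5 m³.
Over A = 26.4 km², depth = V / A = 19.6 mm.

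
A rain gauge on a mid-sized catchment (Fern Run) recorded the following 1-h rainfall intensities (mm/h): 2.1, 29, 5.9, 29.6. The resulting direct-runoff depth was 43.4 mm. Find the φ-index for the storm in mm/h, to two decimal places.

Only the 2 blocks with intensity above φ contribute runoff: 29, 29.6 mm/h.
Σ(I−φ)·Δt = d  ⇒  (29+29.6 − 2φ)·1 = 43.4
φ = (58.60 − 43.4/1) / 2 = 7.60 mm/h.

φ ≈ 7.60 mm/h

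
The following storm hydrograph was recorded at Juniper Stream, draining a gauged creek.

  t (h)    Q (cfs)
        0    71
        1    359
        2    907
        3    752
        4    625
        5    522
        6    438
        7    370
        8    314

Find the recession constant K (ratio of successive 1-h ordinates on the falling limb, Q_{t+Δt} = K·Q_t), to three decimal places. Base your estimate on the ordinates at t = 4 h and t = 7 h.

K ≈ 0.840

Using the recession-limb readings at t = 4 h and t = 7 h: Q falls from 625 to 370 cfs over 3 intervals.
K = (Q₂/Q₁)^(1/3) = (370/625)^(1/3) = 0.840.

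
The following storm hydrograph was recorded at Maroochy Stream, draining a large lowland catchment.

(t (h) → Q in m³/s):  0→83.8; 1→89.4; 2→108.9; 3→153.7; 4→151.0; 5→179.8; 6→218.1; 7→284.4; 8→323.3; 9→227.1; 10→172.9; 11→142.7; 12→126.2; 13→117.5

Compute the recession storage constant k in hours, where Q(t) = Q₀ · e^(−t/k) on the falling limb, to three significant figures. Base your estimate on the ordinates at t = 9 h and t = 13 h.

On the falling limb, Q drops from 227.1 to 117.5 m³/s between t = 9 h and t = 13 h (Δt = 4 h).
k = −Δt / ln(Q₂/Q₁) = −4 / ln(117.5/227.1) = 6.07 h.

k ≈ 6.07 h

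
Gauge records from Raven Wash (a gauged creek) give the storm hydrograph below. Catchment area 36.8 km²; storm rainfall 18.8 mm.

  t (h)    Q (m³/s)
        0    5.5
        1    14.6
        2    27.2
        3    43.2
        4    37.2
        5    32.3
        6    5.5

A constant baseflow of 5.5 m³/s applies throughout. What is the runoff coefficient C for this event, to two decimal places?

ΣQ_DR = 127.0 m³/s; V = ΣQ_DR·Δt = 4.572 × 10^5 m³.
Runoff depth d = V / A = 12.42 mm.
C = d / P = 12.42 / 18.8 = 0.66.

C ≈ 0.66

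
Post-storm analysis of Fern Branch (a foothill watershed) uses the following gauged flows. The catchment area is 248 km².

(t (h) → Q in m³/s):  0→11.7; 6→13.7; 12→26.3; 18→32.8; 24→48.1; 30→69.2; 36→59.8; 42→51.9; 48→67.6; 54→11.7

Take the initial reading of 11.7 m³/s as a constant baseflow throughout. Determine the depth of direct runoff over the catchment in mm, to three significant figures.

d ≈ 24.0 mm

Direct runoff: 0.0, 2.0, 14.6, 21.1, 36.4, 57.5, 48.1, 40.2, 55.9, 0.0 m³/s; ΣQ_DR = 275.8 m³/s.
V = ΣQ_DR · Δt = 275.8 × 21600 s = 5.957 × 10^6 m³.
Over A = 248 km², depth = V / A = 24.0 mm.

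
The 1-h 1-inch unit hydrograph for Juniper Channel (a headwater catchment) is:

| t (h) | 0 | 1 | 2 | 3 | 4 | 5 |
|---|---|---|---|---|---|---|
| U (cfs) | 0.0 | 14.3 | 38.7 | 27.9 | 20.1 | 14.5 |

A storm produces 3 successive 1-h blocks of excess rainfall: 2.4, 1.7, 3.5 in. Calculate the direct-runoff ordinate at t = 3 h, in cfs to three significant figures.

By discrete convolution, Q_j = Σ (P_i / 1 in) · U_{j−i}.
At t = 3 h (j=3): Q = (2.4/1)·27.9 + (1.7/1)·38.7 + (3.5/1)·14.3 = 183 cfs.

Q ≈ 183 cfs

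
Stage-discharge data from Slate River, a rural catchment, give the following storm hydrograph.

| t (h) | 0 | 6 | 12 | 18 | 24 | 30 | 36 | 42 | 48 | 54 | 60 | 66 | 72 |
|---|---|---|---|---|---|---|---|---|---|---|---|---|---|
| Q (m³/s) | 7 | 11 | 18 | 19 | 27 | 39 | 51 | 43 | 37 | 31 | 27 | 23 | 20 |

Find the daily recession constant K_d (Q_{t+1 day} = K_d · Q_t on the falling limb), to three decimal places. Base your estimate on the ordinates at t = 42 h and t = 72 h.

K_d ≈ 0.542

Between t = 42 h and t = 72 h the flow falls from 43 to 20 m³/s over 5×6 h = 30 h.
Per-interval ratio K = (20/43)^(1/5) = 0.8580; K_d = K^(24/6) = 0.542.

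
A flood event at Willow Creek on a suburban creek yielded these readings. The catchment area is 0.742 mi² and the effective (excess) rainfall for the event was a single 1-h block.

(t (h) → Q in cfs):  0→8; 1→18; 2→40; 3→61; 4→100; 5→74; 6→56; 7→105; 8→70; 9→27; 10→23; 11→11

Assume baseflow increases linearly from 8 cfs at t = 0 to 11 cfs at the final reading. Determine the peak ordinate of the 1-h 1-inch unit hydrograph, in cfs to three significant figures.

Direct runoff: 0.00, 9.73, 31.45, 52.18, 90.91, 64.64, 46.36, 95.09, 59.82, 16.55, 12.27, 0.00 cfs; ΣQ_DR = 479.0 cfs, peak = 95.09 cfs.
Runoff depth d = ΣQ_DR·Δt / A = 479.0 × 3600 / (0.742 mi²) = 1.000 in.
The 1-inch UH is the DRH scaled by (1 in)/d, so U_p = 95.09 × 1/1.000 = 95.1 cfs.

U_p ≈ 95.1 cfs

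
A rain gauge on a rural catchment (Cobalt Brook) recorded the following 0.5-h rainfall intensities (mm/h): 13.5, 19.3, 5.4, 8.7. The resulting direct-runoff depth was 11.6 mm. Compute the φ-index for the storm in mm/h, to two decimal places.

φ ≈ 6.10 mm/h

Only the 3 blocks with intensity above φ contribute runoff: 13.5, 19.3, 8.7 mm/h.
Σ(I−φ)·Δt = d  ⇒  (13.5+19.3+8.7 − 3φ)·0.5 = 11.6
φ = (41.50 − 11.6/0.5) / 3 = 6.10 mm/h.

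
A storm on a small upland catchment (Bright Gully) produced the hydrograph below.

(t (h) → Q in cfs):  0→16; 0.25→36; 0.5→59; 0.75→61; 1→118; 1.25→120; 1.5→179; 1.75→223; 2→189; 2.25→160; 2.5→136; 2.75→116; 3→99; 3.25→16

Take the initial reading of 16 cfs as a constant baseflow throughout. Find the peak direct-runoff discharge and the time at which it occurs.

Q_p = 207.0 cfs at t = 1.75 h

Subtracting baseflow gives direct-runoff ordinates: 0.0, 20.0, 43.0, 45.0, 102.0, 104.0, 163.0, 207.0, 173.0, 144.0, 120.0, 100.0, 83.0, 0.0 cfs.
The maximum is 207.0 cfs, occurring at the reading for t = 1.75 h.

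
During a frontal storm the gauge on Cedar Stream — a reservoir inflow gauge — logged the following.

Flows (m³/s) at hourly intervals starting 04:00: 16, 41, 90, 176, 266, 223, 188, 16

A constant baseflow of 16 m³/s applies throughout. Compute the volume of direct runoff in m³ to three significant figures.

V ≈ 3.20 × 10^6 m³

Direct-runoff ordinates (Q − Q_b): 0.0, 25.0, 74.0, 160.0, 250.0, 207.0, 172.0, 0.0 m³/s.
ΣQ_DR = 888.0 m³/s.
With Δt = 1 h = 3600 s, V = ΣQ_DR · Δt = 888.0 × 3600 = 3.20 × 10^6 m³.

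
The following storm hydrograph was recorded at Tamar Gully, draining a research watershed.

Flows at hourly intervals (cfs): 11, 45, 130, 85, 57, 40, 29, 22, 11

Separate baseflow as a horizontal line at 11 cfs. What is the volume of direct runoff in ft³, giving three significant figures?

Direct-runoff ordinates (Q − Q_b): 0.0, 34.0, 119.0, 74.0, 46.0, 29.0, 18.0, 11.0, 0.0 cfs.
ΣQ_DR = 331.0 cfs.
With Δt = 1 h = 3600 s, V = ΣQ_DR · Δt = 331.0 × 3600 = 1.19 × 10^6 ft³.

V ≈ 1.19 × 10^6 ft³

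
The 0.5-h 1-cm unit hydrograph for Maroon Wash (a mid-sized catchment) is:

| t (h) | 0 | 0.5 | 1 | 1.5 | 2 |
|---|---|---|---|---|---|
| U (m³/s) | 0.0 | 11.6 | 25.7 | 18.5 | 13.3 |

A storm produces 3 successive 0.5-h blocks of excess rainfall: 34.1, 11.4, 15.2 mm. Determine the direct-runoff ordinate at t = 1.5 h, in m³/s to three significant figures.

Q ≈ 110 m³/s

By discrete convolution, Q_j = Σ (P_i / 10 mm) · U_{j−i}.
At t = 1.5 h (j=3): Q = (34.1/10)·18.5 + (11.4/10)·25.7 + (15.2/10)·11.6 = 110 m³/s.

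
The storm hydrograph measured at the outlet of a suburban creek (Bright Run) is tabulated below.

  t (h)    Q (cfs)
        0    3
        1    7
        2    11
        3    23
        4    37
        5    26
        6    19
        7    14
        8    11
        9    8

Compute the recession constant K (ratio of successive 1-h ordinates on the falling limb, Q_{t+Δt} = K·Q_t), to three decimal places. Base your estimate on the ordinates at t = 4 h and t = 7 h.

Using the recession-limb readings at t = 4 h and t = 7 h: Q falls from 37 to 14 cfs over 3 intervals.
K = (Q₂/Q₁)^(1/3) = (14/37)^(1/3) = 0.723.

K ≈ 0.723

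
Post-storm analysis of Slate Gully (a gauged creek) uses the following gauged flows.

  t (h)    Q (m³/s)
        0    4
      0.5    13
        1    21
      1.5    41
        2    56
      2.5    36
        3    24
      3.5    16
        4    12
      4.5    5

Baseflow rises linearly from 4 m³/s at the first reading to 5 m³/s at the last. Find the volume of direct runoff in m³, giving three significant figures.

Direct-runoff ordinates (Q − Q_b): 0.00, 8.89, 16.78, 36.67, 51.56, 31.44, 19.33, 11.22, 7.11, 0.00 m³/s.
ΣQ_DR = 183.0 m³/s.
With Δt = 0.5 h = 1800 s, V = ΣQ_DR · Δt = 183.0 × 1800 = 3.29 × 10^5 m³.

V ≈ 3.29 × 10^5 m³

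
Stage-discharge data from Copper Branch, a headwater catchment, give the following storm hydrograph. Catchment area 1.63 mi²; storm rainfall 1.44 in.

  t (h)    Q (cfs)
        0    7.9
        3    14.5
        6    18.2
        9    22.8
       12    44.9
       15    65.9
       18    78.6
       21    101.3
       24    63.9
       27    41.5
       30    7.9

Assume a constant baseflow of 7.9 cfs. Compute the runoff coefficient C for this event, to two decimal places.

ΣQ_DR = 380.5 cfs; V = ΣQ_DR·Δt = 4.109 × 10^6 ft³.
Runoff depth d = V / A = 1.085 in.
C = d / P = 1.085 / 1.44 = 0.75.

C ≈ 0.75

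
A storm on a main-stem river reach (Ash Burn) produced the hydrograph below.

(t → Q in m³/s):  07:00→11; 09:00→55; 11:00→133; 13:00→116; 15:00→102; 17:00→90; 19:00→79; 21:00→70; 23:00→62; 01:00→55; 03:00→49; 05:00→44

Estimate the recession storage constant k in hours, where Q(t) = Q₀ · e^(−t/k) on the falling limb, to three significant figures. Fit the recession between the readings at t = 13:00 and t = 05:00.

k ≈ 16.5 h

On the falling limb, Q drops from 116 to 44 m³/s between t = 13:00 and t = 05:00 (Δt = 16 h).
k = −Δt / ln(Q₂/Q₁) = −16 / ln(44/116) = 16.5 h.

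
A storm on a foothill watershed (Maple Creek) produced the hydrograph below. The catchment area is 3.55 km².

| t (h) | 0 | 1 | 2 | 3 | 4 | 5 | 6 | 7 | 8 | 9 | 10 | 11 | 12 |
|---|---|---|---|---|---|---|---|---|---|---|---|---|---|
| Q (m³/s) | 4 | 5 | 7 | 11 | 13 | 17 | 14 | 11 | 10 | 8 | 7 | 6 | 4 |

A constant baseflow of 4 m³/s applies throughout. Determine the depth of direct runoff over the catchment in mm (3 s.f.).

d ≈ 65.9 mm

Direct runoff: 0.0, 1.0, 3.0, 7.0, 9.0, 13.0, 10.0, 7.0, 6.0, 4.0, 3.0, 2.0, 0.0 m³/s; ΣQ_DR = 65.00 m³/s.
V = ΣQ_DR · Δt = 65.00 × 3600 s = 2.340 × 10^5 m³.
Over A = 3.55 km², depth = V / A = 65.9 mm.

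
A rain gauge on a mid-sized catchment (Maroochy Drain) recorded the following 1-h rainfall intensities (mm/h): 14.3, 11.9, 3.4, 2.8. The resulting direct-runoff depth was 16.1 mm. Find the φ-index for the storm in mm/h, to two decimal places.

φ ≈ 5.05 mm/h

Only the 2 blocks with intensity above φ contribute runoff: 14.3, 11.9 mm/h.
Σ(I−φ)·Δt = d  ⇒  (14.3+11.9 − 2φ)·1 = 16.1
φ = (26.20 − 16.1/1) / 2 = 5.05 mm/h.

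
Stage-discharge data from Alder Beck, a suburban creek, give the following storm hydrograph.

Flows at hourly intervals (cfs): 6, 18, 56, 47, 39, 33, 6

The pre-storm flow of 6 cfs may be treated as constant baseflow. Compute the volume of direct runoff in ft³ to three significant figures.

Direct-runoff ordinates (Q − Q_b): 0.0, 12.0, 50.0, 41.0, 33.0, 27.0, 0.0 cfs.
ΣQ_DR = 163.0 cfs.
With Δt = 1 h = 3600 s, V = ΣQ_DR · Δt = 163.0 × 3600 = 5.87 × 10^5 ft³.

V ≈ 5.87 × 10^5 ft³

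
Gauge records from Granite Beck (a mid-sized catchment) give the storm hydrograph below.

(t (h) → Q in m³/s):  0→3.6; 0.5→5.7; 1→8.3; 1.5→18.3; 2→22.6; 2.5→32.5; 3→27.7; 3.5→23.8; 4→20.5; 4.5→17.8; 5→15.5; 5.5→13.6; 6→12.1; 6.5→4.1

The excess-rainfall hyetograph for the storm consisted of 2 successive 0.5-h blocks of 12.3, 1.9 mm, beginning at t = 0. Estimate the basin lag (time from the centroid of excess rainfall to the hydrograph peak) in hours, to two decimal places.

t_L ≈ 2.18 h

Centroid of excess rainfall: t_c = Σ P_i·t̄_i / ΣP_i = 0.3169 h (block centres at 0.25, 0.75 h).
Hydrograph peak occurs at t = 2.5 h, so basin lag t_L = 2.5 − 0.3169 = 2.18 h.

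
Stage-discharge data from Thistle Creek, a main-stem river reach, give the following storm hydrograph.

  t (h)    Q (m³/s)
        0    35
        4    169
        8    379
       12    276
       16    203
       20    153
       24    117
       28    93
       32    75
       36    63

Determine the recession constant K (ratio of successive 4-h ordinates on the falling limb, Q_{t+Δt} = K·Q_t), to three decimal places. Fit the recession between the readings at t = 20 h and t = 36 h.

K ≈ 0.801

Using the recession-limb readings at t = 20 h and t = 36 h: Q falls from 153 to 63 m³/s over 4 intervals.
K = (Q₂/Q₁)^(1/4) = (63/153)^(1/4) = 0.801.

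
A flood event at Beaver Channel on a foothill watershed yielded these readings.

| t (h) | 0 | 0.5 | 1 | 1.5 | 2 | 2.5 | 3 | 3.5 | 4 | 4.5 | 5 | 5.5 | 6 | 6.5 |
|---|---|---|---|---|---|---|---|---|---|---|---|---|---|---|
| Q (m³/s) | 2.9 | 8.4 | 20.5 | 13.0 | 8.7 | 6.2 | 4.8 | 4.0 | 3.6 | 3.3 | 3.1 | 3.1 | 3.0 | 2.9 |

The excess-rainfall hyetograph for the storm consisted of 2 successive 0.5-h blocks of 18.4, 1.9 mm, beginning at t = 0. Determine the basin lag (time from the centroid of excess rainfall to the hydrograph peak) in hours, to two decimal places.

Centroid of excess rainfall: t_c = Σ P_i·t̄_i / ΣP_i = 0.2968 h (block centres at 0.25, 0.75 h).
Hydrograph peak occurs at t = 1 h, so basin lag t_L = 1 − 0.2968 = 0.70 h.

t_L ≈ 0.70 h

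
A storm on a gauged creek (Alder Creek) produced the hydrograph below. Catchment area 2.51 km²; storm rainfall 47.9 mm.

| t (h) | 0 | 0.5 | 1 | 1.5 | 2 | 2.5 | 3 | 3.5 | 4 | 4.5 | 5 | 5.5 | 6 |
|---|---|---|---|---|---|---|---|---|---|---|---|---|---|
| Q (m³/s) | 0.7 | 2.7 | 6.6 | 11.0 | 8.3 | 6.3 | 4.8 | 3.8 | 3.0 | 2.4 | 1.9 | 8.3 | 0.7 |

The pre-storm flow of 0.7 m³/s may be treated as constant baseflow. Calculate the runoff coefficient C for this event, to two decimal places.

C ≈ 0.77

ΣQ_DR = 51.40 m³/s; V = ΣQ_DR·Δt = 92520 m³.
Runoff depth d = V / A = 36.86 mm.
C = d / P = 36.86 / 47.9 = 0.77.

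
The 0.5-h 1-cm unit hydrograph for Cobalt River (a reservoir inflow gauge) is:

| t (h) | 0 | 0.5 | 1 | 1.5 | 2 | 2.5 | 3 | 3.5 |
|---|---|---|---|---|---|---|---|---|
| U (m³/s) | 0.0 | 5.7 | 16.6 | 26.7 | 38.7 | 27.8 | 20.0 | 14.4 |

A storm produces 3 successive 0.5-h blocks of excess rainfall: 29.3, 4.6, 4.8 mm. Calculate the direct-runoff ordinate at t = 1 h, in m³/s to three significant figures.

By discrete convolution, Q_j = Σ (P_i / 10 mm) · U_{j−i}.
At t = 1 h (j=2): Q = (29.3/10)·16.6 + (4.6/10)·5.7 + (4.8/10)·0.0 = 51.3 m³/s.

Q ≈ 51.3 m³/s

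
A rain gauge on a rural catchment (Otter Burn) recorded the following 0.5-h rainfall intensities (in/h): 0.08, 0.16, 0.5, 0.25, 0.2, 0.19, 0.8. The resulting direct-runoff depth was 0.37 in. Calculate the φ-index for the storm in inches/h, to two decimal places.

Only the 2 blocks with intensity above φ contribute runoff: 0.5, 0.8 in/h.
Σ(I−φ)·Δt = d  ⇒  (0.5+0.8 − 2φ)·0.5 = 0.37
φ = (1.300 − 0.37/0.5) / 2 = 0.28 in/h.

φ ≈ 0.28 in/h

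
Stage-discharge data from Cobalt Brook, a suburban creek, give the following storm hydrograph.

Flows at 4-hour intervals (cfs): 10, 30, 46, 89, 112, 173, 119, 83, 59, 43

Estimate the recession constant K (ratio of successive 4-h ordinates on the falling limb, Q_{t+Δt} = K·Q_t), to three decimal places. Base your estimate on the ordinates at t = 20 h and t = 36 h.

Using the recession-limb readings at t = 20 h and t = 36 h: Q falls from 173 to 43 cfs over 4 intervals.
K = (Q₂/Q₁)^(1/4) = (43/173)^(1/4) = 0.706.

K ≈ 0.706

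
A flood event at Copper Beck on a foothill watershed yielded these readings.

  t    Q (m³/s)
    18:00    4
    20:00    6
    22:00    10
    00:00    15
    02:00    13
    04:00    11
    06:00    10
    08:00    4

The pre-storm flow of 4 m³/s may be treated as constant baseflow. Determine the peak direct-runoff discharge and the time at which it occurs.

Q_p = 11.0 m³/s at t = 00:00

Subtracting baseflow gives direct-runoff ordinates: 0.0, 2.0, 6.0, 11.0, 9.0, 7.0, 6.0, 0.0 m³/s.
The maximum is 11.0 m³/s, occurring at the reading for t = 00:00.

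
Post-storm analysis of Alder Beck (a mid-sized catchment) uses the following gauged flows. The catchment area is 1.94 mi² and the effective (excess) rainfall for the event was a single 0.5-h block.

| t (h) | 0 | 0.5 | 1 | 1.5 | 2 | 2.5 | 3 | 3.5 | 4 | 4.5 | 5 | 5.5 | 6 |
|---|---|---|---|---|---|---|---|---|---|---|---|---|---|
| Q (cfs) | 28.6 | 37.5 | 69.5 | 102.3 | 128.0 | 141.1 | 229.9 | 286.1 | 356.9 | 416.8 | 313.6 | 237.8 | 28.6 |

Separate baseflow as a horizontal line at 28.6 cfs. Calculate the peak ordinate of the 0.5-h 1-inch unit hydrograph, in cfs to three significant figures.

Direct runoff: 0.0, 8.9, 40.9, 73.7, 99.4, 112.5, 201.3, 257.5, 328.3, 388.2, 285.0, 209.2, 0.0 cfs; ΣQ_DR = 2005 cfs, peak = 388.2 cfs.
Runoff depth d = ΣQ_DR·Δt / A = 2005 × 1800 / (1.94 mi²) = 0.8007 in.
The 1-inch UH is the DRH scaled by (1 in)/d, so U_p = 388.2 × 1/0.8007 = 485 cfs.

U_p ≈ 485 cfs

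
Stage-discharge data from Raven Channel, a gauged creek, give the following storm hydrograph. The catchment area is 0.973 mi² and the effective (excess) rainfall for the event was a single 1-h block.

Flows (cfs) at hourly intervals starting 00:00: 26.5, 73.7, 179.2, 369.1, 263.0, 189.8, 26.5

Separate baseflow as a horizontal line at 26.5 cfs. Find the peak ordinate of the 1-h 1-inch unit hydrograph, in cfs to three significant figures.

Direct runoff: 0.0, 47.2, 152.7, 342.6, 236.5, 163.3, 0.0 cfs; ΣQ_DR = 942.3 cfs, peak = 342.6 cfs.
Runoff depth d = ΣQ_DR·Δt / A = 942.3 × 3600 / (0.973 mi²) = 1.501 in.
The 1-inch UH is the DRH scaled by (1 in)/d, so U_p = 342.6 × 1/1.501 = 228 cfs.

U_p ≈ 228 cfs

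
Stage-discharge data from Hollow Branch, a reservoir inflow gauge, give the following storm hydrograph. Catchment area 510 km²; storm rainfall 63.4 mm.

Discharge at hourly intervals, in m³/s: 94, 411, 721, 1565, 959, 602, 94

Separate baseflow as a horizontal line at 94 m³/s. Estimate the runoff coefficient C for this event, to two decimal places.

ΣQ_DR = 3788 m³/s; V = ΣQ_DR·Δt = 1.364 × 10^7 m³.
Runoff depth d = V / A = 26.74 mm.
C = d / P = 26.74 / 63.4 = 0.42.

C ≈ 0.42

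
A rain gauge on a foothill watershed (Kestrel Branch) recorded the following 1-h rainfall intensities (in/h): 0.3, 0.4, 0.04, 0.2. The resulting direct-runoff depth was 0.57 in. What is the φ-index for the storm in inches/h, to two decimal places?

Only the 3 blocks with intensity above φ contribute runoff: 0.3, 0.4, 0.2 in/h.
Σ(I−φ)·Δt = d  ⇒  (0.3+0.4+0.2 − 3φ)·1 = 0.57
φ = (0.9000 − 0.57/1) / 3 = 0.11 in/h.

φ ≈ 0.11 in/h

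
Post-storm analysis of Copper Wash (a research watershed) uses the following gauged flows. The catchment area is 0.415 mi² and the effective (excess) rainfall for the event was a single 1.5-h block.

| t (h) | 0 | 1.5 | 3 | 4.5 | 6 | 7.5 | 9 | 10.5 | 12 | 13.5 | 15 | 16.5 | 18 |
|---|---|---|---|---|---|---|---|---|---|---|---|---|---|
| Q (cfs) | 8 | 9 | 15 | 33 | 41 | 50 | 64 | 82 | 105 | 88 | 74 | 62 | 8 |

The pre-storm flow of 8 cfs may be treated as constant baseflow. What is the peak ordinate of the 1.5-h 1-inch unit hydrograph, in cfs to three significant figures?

U_p ≈ 32.4 cfs

Direct runoff: 0.0, 1.0, 7.0, 25.0, 33.0, 42.0, 56.0, 74.0, 97.0, 80.0, 66.0, 54.0, 0.0 cfs; ΣQ_DR = 535.0 cfs, peak = 97.0 cfs.
Runoff depth d = ΣQ_DR·Δt / A = 535.0 × 5400 / (0.415 mi²) = 2.996 in.
The 1-inch UH is the DRH scaled by (1 in)/d, so U_p = 97.0 × 1/2.996 = 32.4 cfs.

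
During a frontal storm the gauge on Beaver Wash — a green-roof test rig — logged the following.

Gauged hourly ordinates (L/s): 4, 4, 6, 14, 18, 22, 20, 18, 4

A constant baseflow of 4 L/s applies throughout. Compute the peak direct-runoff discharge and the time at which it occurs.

Subtracting baseflow gives direct-runoff ordinates: 0.0, 0.0, 2.0, 10.0, 14.0, 18.0, 16.0, 14.0, 0.0 L/s.
The maximum is 18.0 L/s, occurring at the reading for t = 5 h.

Q_p = 18.0 L/s at t = 5 h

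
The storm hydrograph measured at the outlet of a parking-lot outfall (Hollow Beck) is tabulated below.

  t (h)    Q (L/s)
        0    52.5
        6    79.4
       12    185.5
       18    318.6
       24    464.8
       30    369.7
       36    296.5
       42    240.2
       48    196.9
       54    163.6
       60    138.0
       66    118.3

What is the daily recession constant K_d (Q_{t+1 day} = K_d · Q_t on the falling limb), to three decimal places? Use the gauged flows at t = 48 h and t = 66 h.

K_d ≈ 0.507

Between t = 48 h and t = 66 h the flow falls from 196.9 to 118.3 L/s over 3×6 h = 18 h.
Per-interval ratio K = (118.3/196.9)^(1/3) = 0.8438; K_d = K^(24/6) = 0.507.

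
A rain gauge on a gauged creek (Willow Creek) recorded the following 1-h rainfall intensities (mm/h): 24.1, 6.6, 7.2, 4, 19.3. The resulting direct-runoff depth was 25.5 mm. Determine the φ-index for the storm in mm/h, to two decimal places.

Only the 2 blocks with intensity above φ contribute runoff: 24.1, 19.3 mm/h.
Σ(I−φ)·Δt = d  ⇒  (24.1+19.3 − 2φ)·1 = 25.5
φ = (43.40 − 25.5/1) / 2 = 8.95 mm/h.

φ ≈ 8.95 mm/h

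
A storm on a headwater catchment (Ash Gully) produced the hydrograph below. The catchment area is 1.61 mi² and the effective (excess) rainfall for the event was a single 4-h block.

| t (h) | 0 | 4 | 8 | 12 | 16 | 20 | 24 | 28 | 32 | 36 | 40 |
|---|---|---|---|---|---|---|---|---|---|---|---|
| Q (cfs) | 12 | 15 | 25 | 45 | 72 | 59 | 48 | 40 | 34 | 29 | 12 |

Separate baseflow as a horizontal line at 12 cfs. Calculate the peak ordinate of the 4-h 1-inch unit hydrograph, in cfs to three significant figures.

Direct runoff: 0.0, 3.0, 13.0, 33.0, 60.0, 47.0, 36.0, 28.0, 22.0, 17.0, 0.0 cfs; ΣQ_DR = 259.0 cfs, peak = 60.0 cfs.
Runoff depth d = ΣQ_DR·Δt / A = 259.0 × 14400 / (1.61 mi²) = 0.9971 in.
The 1-inch UH is the DRH scaled by (1 in)/d, so U_p = 60.0 × 1/0.9971 = 60.2 cfs.

U_p ≈ 60.2 cfs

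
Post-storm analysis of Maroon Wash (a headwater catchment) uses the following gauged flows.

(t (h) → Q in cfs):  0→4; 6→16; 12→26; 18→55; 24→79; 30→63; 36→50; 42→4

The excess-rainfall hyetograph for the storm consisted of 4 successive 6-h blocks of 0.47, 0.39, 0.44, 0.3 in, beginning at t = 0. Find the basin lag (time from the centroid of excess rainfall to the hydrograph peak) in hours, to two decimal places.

Centroid of excess rainfall: t_c = Σ P_i·t̄_i / ΣP_i = 11.1375 h (block centres at 3, 9, 15, 21 h).
Hydrograph peak occurs at t = 24 h, so basin lag t_L = 24 − 11.1375 = 12.86 h.

t_L ≈ 12.86 h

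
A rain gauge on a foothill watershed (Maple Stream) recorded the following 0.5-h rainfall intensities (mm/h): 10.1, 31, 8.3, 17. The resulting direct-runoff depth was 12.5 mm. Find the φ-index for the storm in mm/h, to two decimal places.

Only the 2 blocks with intensity above φ contribute runoff: 31, 17 mm/h.
Σ(I−φ)·Δt = d  ⇒  (31+17 − 2φ)·0.5 = 12.5
φ = (48.00 − 12.5/0.5) / 2 = 11.50 mm/h.

φ ≈ 11.50 mm/h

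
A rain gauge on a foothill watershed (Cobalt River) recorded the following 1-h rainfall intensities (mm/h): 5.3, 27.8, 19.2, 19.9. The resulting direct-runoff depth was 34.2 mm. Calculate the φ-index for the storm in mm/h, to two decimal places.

Only the 3 blocks with intensity above φ contribute runoff: 27.8, 19.2, 19.9 mm/h.
Σ(I−φ)·Δt = d  ⇒  (27.8+19.2+19.9 − 3φ)·1 = 34.2
φ = (66.90 − 34.2/1) / 3 = 10.90 mm/h.

φ ≈ 10.90 mm/h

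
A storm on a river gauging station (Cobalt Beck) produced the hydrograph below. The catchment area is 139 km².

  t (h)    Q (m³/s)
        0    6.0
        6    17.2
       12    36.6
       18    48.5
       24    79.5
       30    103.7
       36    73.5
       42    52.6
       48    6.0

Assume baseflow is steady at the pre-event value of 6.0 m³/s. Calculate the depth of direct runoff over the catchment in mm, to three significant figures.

Direct runoff: 0.0, 11.2, 30.6, 42.5, 73.5, 97.7, 67.5, 46.6, 0.0 m³/s; ΣQ_DR = 369.6 m³/s.
V = ΣQ_DR · Δt = 369.6 × 21600 s = 7.983 × 10^6 m³.
Over A = 139 km², depth = V / A = 57.4 mm.

d ≈ 57.4 mm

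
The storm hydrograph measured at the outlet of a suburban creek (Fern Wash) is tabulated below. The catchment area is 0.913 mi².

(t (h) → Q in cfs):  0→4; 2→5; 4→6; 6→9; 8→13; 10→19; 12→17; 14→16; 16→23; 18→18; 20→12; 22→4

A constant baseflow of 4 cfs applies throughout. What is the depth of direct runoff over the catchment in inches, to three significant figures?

d ≈ 0.333 in

Direct runoff: 0.0, 1.0, 2.0, 5.0, 9.0, 15.0, 13.0, 12.0, 19.0, 14.0, 8.0, 0.0 cfs; ΣQ_DR = 98.00 cfs.
V = ΣQ_DR · Δt = 98.00 × 7200 s = 7.056 × 10^5 ft³.
Over A = 0.913 mi², depth = V / A = 0.333 in.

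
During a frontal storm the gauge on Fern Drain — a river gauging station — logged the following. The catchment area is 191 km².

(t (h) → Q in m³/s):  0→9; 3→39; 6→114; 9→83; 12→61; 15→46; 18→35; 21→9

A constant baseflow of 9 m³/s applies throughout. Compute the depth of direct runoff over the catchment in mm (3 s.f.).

d ≈ 18.3 mm

Direct runoff: 0.0, 30.0, 105.0, 74.0, 52.0, 37.0, 26.0, 0.0 m³/s; ΣQ_DR = 324.0 m³/s.
V = ΣQ_DR · Δt = 324.0 × 10800 s = 3.499 × 10^6 m³.
Over A = 191 km², depth = V / A = 18.3 mm.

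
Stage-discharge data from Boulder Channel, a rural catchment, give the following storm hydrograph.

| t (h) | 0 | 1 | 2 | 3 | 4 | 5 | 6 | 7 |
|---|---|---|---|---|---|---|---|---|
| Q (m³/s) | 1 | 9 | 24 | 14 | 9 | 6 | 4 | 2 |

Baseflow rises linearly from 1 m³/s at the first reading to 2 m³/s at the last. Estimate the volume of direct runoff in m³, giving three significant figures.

V ≈ 2.05 × 10^5 m³

Direct-runoff ordinates (Q − Q_b): 0.00, 7.86, 22.71, 12.57, 7.43, 4.29, 2.14, 0.00 m³/s.
ΣQ_DR = 57.00 m³/s.
With Δt = 1 h = 3600 s, V = ΣQ_DR · Δt = 57.00 × 3600 = 2.05 × 10^5 m³.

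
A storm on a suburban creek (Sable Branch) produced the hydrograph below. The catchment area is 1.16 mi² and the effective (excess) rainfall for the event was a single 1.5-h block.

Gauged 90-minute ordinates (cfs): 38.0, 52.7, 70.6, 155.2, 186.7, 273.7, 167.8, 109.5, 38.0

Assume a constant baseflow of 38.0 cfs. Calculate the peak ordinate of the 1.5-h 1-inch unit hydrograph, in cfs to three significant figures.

U_p ≈ 157 cfs

Direct runoff: 0.0, 14.7, 32.6, 117.2, 148.7, 235.7, 129.8, 71.5, 0.0 cfs; ΣQ_DR = 750.2 cfs, peak = 235.7 cfs.
Runoff depth d = ΣQ_DR·Δt / A = 750.2 × 5400 / (1.16 mi²) = 1.503 in.
The 1-inch UH is the DRH scaled by (1 in)/d, so U_p = 235.7 × 1/1.503 = 157 cfs.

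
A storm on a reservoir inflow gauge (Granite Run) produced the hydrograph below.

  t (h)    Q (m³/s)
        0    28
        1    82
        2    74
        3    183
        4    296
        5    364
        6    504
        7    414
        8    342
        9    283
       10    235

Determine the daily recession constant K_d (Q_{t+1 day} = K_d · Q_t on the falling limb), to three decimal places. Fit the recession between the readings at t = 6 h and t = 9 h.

K_d ≈ 0.010

Between t = 6 h and t = 9 h the flow falls from 504 to 283 m³/s over 3×1 h = 3 h.
Per-interval ratio K = (283/504)^(1/3) = 0.8250; K_d = K^(24/1) = 0.010.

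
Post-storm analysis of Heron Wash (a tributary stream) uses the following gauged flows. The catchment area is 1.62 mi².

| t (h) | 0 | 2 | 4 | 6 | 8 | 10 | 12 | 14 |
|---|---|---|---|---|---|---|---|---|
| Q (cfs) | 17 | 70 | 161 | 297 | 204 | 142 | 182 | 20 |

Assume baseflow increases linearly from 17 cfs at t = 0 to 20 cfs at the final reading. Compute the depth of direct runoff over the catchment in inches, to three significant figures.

Direct runoff: 0.00, 52.57, 143.14, 278.71, 185.29, 122.86, 162.43, 0.00 cfs; ΣQ_DR = 945.0 cfs.
V = ΣQ_DR · Δt = 945.0 × 7200 s = 6.804 × 10^6 ft³.
Over A = 1.62 mi², depth = V / A = 1.81 in.

d ≈ 1.81 in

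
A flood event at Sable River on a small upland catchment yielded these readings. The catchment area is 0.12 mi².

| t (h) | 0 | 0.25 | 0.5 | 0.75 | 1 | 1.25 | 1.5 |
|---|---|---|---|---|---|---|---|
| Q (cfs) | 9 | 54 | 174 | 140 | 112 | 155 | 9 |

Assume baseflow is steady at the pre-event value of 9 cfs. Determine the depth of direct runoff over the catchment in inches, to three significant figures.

d ≈ 1.90 in

Direct runoff: 0.0, 45.0, 165.0, 131.0, 103.0, 146.0, 0.0 cfs; ΣQ_DR = 590.0 cfs.
V = ΣQ_DR · Δt = 590.0 × 900 s = 5.310 × 10^5 ft³.
Over A = 0.12 mi², depth = V / A = 1.90 in.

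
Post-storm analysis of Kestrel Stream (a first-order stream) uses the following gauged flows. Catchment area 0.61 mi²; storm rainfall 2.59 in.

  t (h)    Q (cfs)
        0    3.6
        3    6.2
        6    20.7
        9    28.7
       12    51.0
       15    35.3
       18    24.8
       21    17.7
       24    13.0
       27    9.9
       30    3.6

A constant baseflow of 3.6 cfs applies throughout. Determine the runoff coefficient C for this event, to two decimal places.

C ≈ 0.51

ΣQ_DR = 174.9 cfs; V = ΣQ_DR·Δt = 1.889 × 10^6 ft³.
Runoff depth d = V / A = 1.333 in.
C = d / P = 1.333 / 2.59 = 0.51.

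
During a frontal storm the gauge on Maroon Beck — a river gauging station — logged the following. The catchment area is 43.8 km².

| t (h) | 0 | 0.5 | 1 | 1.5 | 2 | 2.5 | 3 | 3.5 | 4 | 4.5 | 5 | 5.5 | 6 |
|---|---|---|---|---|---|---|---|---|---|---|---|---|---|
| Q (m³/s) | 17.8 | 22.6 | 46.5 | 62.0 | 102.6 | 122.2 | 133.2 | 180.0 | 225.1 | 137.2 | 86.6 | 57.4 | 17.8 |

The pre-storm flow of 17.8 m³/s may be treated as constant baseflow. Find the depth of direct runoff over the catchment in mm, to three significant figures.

Direct runoff: 0.0, 4.8, 28.7, 44.2, 84.8, 104.4, 115.4, 162.2, 207.3, 119.4, 68.8, 39.6, 0.0 m³/s; ΣQ_DR = 979.6 m³/s.
V = ΣQ_DR · Δt = 979.6 × 1800 s = 1.763 × 10^6 m³.
Over A = 43.8 km², depth = V / A = 40.3 mm.

d ≈ 40.3 mm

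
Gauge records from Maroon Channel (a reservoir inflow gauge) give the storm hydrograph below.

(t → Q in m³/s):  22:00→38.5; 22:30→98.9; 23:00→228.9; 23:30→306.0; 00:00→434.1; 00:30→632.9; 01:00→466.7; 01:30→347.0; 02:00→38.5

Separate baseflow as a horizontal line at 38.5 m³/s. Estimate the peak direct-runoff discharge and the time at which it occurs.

Subtracting baseflow gives direct-runoff ordinates: 0.0, 60.4, 190.4, 267.5, 395.6, 594.4, 428.2, 308.5, 0.0 m³/s.
The maximum is 594.4 m³/s, occurring at the reading for t = 00:30.

Q_p = 594.4 m³/s at t = 00:30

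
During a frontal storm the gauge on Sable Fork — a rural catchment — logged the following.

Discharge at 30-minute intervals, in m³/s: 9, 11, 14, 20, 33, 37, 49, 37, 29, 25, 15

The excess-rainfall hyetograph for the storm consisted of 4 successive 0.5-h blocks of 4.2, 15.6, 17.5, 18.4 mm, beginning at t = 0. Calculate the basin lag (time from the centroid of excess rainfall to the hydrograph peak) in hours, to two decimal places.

t_L ≈ 1.80 h

Centroid of excess rainfall: t_c = Σ P_i·t̄_i / ΣP_i = 1.1997 h (block centres at 0.25, 0.75, 1.25, 1.75 h).
Hydrograph peak occurs at t = 3 h, so basin lag t_L = 3 − 1.1997 = 1.80 h.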